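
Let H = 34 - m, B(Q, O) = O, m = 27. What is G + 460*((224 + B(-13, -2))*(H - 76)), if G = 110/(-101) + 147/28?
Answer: -2846695439/404 ≈ -7.0463e+6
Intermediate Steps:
H = 7 (H = 34 - 1*27 = 34 - 27 = 7)
G = 1681/404 (G = 110*(-1/101) + 147*(1/28) = -110/101 + 21/4 = 1681/404 ≈ 4.1609)
G + 460*((224 + B(-13, -2))*(H - 76)) = 1681/404 + 460*((224 - 2)*(7 - 76)) = 1681/404 + 460*(222*(-69)) = 1681/404 + 460*(-15318) = 1681/404 - 7046280 = -2846695439/404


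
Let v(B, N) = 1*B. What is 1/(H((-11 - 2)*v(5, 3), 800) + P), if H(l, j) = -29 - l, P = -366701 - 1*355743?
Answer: -1/722408 ≈ -1.3843e-6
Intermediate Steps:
v(B, N) = B
P = -722444 (P = -366701 - 355743 = -722444)
1/(H((-11 - 2)*v(5, 3), 800) + P) = 1/((-29 - (-11 - 2)*5) - 722444) = 1/((-29 - (-13)*5) - 722444) = 1/((-29 - 1*(-65)) - 722444) = 1/((-29 + 65) - 722444) = 1/(36 - 722444) = 1/(-722408) = -1/722408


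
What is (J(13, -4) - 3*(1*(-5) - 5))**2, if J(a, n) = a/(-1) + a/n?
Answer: 3025/16 ≈ 189.06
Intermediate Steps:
J(a, n) = -a + a/n (J(a, n) = a*(-1) + a/n = -a + a/n)
(J(13, -4) - 3*(1*(-5) - 5))**2 = ((-1*13 + 13/(-4)) - 3*(1*(-5) - 5))**2 = ((-13 + 13*(-1/4)) - 3*(-5 - 5))**2 = ((-13 - 13/4) - 3*(-10))**2 = (-65/4 + 30)**2 = (55/4)**2 = 3025/16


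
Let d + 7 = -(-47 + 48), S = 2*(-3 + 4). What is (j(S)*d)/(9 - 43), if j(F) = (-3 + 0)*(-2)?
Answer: 24/17 ≈ 1.4118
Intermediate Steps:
S = 2 (S = 2*1 = 2)
d = -8 (d = -7 - (-47 + 48) = -7 - 1*1 = -7 - 1 = -8)
j(F) = 6 (j(F) = -3*(-2) = 6)
(j(S)*d)/(9 - 43) = (6*(-8))/(9 - 43) = -48/(-34) = -48*(-1/34) = 24/17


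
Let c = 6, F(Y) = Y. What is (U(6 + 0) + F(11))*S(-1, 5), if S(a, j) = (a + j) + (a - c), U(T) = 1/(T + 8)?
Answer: -465/14 ≈ -33.214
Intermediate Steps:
U(T) = 1/(8 + T)
S(a, j) = -6 + j + 2*a (S(a, j) = (a + j) + (a - 1*6) = (a + j) + (a - 6) = (a + j) + (-6 + a) = -6 + j + 2*a)
(U(6 + 0) + F(11))*S(-1, 5) = (1/(8 + (6 + 0)) + 11)*(-6 + 5 + 2*(-1)) = (1/(8 + 6) + 11)*(-6 + 5 - 2) = (1/14 + 11)*(-3) = (155/14)*(-3) = -465/14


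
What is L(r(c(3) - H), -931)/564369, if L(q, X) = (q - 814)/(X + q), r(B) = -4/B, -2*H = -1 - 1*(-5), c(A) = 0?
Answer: 272/175518759 ≈ 1.5497e-6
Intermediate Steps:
H = -2 (H = -(-1 - 1*(-5))/2 = -(-1 + 5)/2 = -½*4 = -2)
L(q, X) = (-814 + q)/(X + q)
L(r(c(3) - H), -931)/564369 = ((-814 - 4/(0 - 1*(-2)))/(-931 - 4/(0 - 1*(-2))))/564369 = ((-814 - 4/(0 + 2))/(-931 - 4/(0 + 2)))*(1/564369) = ((-814 - 4/2)/(-931 - 4/2))*(1/564369) = ((-814 - 4*½)/(-931 - 4*½))*(1/564369) = ((-814 - 2)/(-931 - 2))*(1/564369) = (-816/(-933))*(1/564369) = -1/933*(-816)*(1/564369) = (272/311)*(1/564369) = 272/175518759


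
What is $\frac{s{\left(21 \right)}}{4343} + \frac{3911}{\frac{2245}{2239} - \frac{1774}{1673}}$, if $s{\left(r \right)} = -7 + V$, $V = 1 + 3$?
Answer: $- \frac{63624983728934}{938526643} \approx -67792.0$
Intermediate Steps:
$V = 4$
$s{\left(r \right)} = -3$ ($s{\left(r \right)} = -7 + 4 = -3$)
$\frac{s{\left(21 \right)}}{4343} + \frac{3911}{\frac{2245}{2239} - \frac{1774}{1673}} = - \frac{3}{4343} + \frac{3911}{\frac{2245}{2239} - \frac{1774}{1673}} = - \frac{3}{4343} + \frac{3911}{- \frac{216101}{3745847}} = - \frac{3}{4343} + 3911 \left(- \frac{3745847}{216101}\right) = - \frac{3}{4343} - \frac{14650007617}{216101} = - \frac{63624983728934}{938526643}$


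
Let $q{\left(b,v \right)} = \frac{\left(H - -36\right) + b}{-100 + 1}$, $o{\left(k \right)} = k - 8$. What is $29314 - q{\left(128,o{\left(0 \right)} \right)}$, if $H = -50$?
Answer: $\frac{967400}{33} \approx 29315.0$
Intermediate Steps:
$o{\left(k \right)} = -8 + k$ ($o{\left(k \right)} = k - 8 = -8 + k$)
$q{\left(b,v \right)} = \frac{14}{99} - \frac{b}{99}$ ($q{\left(b,v \right)} = \frac{\left(-50 - -36\right) + b}{-100 + 1} = \frac{\left(-50 + 36\right) + b}{-99} = \left(-14 + b\right) \left(- \frac{1}{99}\right) = \frac{14}{99} - \frac{b}{99}$)
$29314 - q{\left(128,o{\left(0 \right)} \right)} = 29314 - \left(\frac{14}{99} - \frac{128}{99}\right) = 29314 - - \frac{38}{33} = 29314 + \frac{38}{33} = \frac{967400}{33}$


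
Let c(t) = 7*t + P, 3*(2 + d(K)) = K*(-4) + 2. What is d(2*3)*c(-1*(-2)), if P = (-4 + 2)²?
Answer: -168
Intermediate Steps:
P = 4 (P = (-2)² = 4)
d(K) = -4/3 - 4*K/3 (d(K) = -2 + (K*(-4) + 2)/3 = -2 + (-4*K + 2)/3 = -2 + (2 - 4*K)/3 = -2 + (⅔ - 4*K/3) = -4/3 - 4*K/3)
c(t) = 4 + 7*t (c(t) = 7*t + 4 = 4 + 7*t)
d(2*3)*c(-1*(-2)) = (-4/3 - 8*3/3)*(4 + 7*(-1*(-2))) = (-4/3 - 4/3*6)*(4 + 7*2) = (-4/3 - 8)*(4 + 14) = -28/3*18 = -168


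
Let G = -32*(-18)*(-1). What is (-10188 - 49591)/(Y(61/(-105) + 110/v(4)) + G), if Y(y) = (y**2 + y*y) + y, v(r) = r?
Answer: -659063475/9924587 ≈ -66.407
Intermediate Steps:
G = -576 (G = 576*(-1) = -576)
Y(y) = y + 2*y**2 (Y(y) = (y**2 + y**2) + y = 2*y**2 + y = y + 2*y**2)
(-10188 - 49591)/(Y(61/(-105) + 110/v(4)) + G) = (-10188 - 49591)/((61/(-105) + 110/4)*(1 + 2*(61/(-105) + 110/4)) - 576) = -59779/((61*(-1/105) + 110*(1/4))*(1 + 2*(61*(-1/105) + 110*(1/4))) - 576) = -59779/((-61/105 + 55/2)*(1 + 2*(-61/105 + 55/2)) - 576) = -59779/(5653*(1 + 2*(5653/210))/210 - 576) = -59779/(5653*(1 + 5653/105)/210 - 576) = -59779/((5653/210)*(5758/105) - 576) = -59779/(16274987/11025 - 576) = -59779/9924587/11025 = -59779*11025/9924587 = -659063475/9924587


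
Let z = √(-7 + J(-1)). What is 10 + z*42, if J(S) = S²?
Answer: 10 + 42*I*√6 ≈ 10.0 + 102.88*I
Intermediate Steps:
z = I*√6 (z = √(-7 + (-1)²) = √(-7 + 1) = √(-6) = I*√6 ≈ 2.4495*I)
10 + z*42 = 10 + (I*√6)*42 = 10 + 42*I*√6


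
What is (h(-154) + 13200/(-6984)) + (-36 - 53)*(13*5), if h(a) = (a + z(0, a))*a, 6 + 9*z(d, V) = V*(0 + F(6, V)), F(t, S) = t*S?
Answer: -703291969/291 ≈ -2.4168e+6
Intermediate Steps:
F(t, S) = S*t
z(d, V) = -⅔ + 2*V²/3 (z(d, V) = -⅔ + (V*(0 + V*6))/9 = -⅔ + (V*(0 + 6*V))/9 = -⅔ + (V*(6*V))/9 = -⅔ + (6*V²)/9 = -⅔ + 2*V²/3)
h(a) = a*(-⅔ + a + 2*a²/3) (h(a) = (a + (-⅔ + 2*a²/3))*a = (-⅔ + a + 2*a²/3)*a = a*(-⅔ + a + 2*a²/3))
(h(-154) + 13200/(-6984)) + (-36 - 53)*(13*5) = ((⅓)*(-154)*(-2 + 2*(-154)² + 3*(-154)) + 13200/(-6984)) + (-36 - 53)*(13*5) = ((⅓)*(-154)*(-2 + 2*23716 - 462) + 13200*(-1/6984)) - 89*65 = ((⅓)*(-154)*(-2 + 47432 - 462) - 550/291) - 5785 = ((⅓)*(-154)*46968 - 550/291) - 5785 = (-2411024 - 550/291) - 5785 = -701608534/291 - 5785 = -703291969/291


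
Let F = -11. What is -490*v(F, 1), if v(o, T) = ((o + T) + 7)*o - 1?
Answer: -15680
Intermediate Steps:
v(o, T) = -1 + o*(7 + T + o) (v(o, T) = ((T + o) + 7)*o - 1 = (7 + T + o)*o - 1 = o*(7 + T + o) - 1 = -1 + o*(7 + T + o))
-490*v(F, 1) = -490*(-1 + (-11)**2 + 7*(-11) + 1*(-11)) = -490*(-1 + 121 - 77 - 11) = -490*32 = -15680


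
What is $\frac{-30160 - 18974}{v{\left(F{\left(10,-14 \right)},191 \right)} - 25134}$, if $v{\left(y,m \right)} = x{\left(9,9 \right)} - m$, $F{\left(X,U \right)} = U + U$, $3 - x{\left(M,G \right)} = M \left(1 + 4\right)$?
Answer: $\frac{49134}{25367} \approx 1.9369$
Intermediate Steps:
$x{\left(M,G \right)} = 3 - 5 M$ ($x{\left(M,G \right)} = 3 - M \left(1 + 4\right) = 3 - M 5 = 3 - 5 M$)
$F{\left(X,U \right)} = 2 U$
$v{\left(y,m \right)} = -42 - m$ ($v{\left(y,m \right)} = \left(3 - 45\right) - m = -42 - m$)
$\frac{-30160 - 18974}{v{\left(F{\left(10,-14 \right)},191 \right)} - 25134} = \frac{-30160 - 18974}{\left(-42 - 191\right) - 25134} = - \frac{49134}{\left(-42 - 191\right) - 25134} = - \frac{49134}{-233 - 25134} = - \frac{49134}{-25367} = \left(-49134\right) \left(- \frac{1}{25367}\right) = \frac{49134}{25367}$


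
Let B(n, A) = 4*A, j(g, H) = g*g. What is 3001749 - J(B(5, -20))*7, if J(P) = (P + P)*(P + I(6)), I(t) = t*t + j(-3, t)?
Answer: 2962549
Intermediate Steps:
j(g, H) = g²
I(t) = 9 + t² (I(t) = t*t + (-3)² = t² + 9 = 9 + t²)
J(P) = 2*P*(45 + P) (J(P) = (P + P)*(P + (9 + 6²)) = (2*P)*(P + (9 + 36)) = (2*P)*(P + 45) = (2*P)*(45 + P) = 2*P*(45 + P))
3001749 - J(B(5, -20))*7 = 3001749 - 2*(4*(-20))*(45 + 4*(-20))*7 = 3001749 - 2*(-80)*(45 - 80)*7 = 3001749 - 2*(-80)*(-35)*7 = 3001749 - 5600*7 = 3001749 - 1*39200 = 3001749 - 39200 = 2962549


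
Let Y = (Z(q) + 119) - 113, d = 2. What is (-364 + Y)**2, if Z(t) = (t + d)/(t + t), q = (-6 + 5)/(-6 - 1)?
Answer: 491401/4 ≈ 1.2285e+5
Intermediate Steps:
q = 1/7 (q = -1/(-7) = -1*(-1/7) = 1/7 ≈ 0.14286)
Z(t) = (2 + t)/(2*t) (Z(t) = (t + 2)/(t + t) = (2 + t)/((2*t)) = (2 + t)*(1/(2*t)) = (2 + t)/(2*t))
Y = 27/2 (Y = ((2 + 1/7)/(2*(1/7)) + 119) - 113 = ((1/2)*7*(15/7) + 119) - 113 = (15/2 + 119) - 113 = 253/2 - 113 = 27/2 ≈ 13.500)
(-364 + Y)**2 = (-364 + 27/2)**2 = (-701/2)**2 = 491401/4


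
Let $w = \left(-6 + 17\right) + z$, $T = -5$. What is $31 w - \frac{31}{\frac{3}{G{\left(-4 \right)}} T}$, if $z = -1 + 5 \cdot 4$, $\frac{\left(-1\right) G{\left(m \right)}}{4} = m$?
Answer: $\frac{14446}{15} \approx 963.07$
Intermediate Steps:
$G{\left(m \right)} = - 4 m$
$z = 19$ ($z = -1 + 20 = 19$)
$w = 30$ ($w = \left(-6 + 17\right) + 19 = 11 + 19 = 30$)
$31 w - \frac{31}{\frac{3}{G{\left(-4 \right)}} T} = 31 \cdot 30 - \frac{31}{\frac{3}{\left(-4\right) \left(-4\right)} \left(-5\right)} = 930 - \frac{31}{\frac{3}{16} \left(-5\right)} = 930 - \frac{31}{- \frac{15}{16}} = 930 - - \frac{496}{15} = 930 + \frac{496}{15} = \frac{14446}{15}$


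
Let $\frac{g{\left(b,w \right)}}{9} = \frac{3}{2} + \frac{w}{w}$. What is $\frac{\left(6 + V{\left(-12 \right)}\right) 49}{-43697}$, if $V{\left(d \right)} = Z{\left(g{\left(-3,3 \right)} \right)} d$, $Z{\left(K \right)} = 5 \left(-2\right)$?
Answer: $- \frac{6174}{43697} \approx -0.14129$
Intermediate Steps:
$g{\left(b,w \right)} = \frac{45}{2}$ ($g{\left(b,w \right)} = 9 \left(\frac{3}{2} + \frac{w}{w}\right) = 9 \left(3 \cdot \frac{1}{2} + 1\right) = 9 \left(\frac{3}{2} + 1\right) = 9 \cdot \frac{5}{2} = \frac{45}{2}$)
$Z{\left(K \right)} = -10$
$V{\left(d \right)} = - 10 d$
$\frac{\left(6 + V{\left(-12 \right)}\right) 49}{-43697} = \frac{\left(6 - -120\right) 49}{-43697} = \left(6 + 120\right) 49 \left(- \frac{1}{43697}\right) = 126 \cdot 49 \left(- \frac{1}{43697}\right) = 6174 \left(- \frac{1}{43697}\right) = - \frac{6174}{43697}$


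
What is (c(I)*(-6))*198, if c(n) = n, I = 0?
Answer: 0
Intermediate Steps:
(c(I)*(-6))*198 = (0*(-6))*198 = 0*198 = 0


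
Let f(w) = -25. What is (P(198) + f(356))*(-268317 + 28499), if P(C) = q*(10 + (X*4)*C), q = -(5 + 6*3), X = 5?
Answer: 21903777030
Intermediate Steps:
q = -23 (q = -(5 + 18) = -1*23 = -23)
P(C) = -230 - 460*C (P(C) = -23*(10 + (5*4)*C) = -23*(10 + 20*C) = -230 - 460*C)
(P(198) + f(356))*(-268317 + 28499) = ((-230 - 460*198) - 25)*(-268317 + 28499) = ((-230 - 91080) - 25)*(-239818) = (-91310 - 25)*(-239818) = -91335*(-239818) = 21903777030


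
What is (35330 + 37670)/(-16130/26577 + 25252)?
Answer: 970060500/335553137 ≈ 2.8909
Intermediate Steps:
(35330 + 37670)/(-16130/26577 + 25252) = 73000/(-16130*1/26577 + 25252) = 73000/(-16130/26577 + 25252) = 73000/(671106274/26577) = 73000*(26577/671106274) = 970060500/335553137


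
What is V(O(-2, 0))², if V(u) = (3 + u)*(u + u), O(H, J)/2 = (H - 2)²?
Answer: 5017600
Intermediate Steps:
O(H, J) = 2*(-2 + H)² (O(H, J) = 2*(H - 2)² = 2*(-2 + H)²)
V(u) = 2*u*(3 + u) (V(u) = (3 + u)*(2*u) = 2*u*(3 + u))
V(O(-2, 0))² = (2*(2*(-2 - 2)²)*(3 + 2*(-2 - 2)²))² = (2*(2*(-4)²)*(3 + 2*(-4)²))² = (2*(2*16)*(3 + 2*16))² = (2*32*(3 + 32))² = (2*32*35)² = 2240² = 5017600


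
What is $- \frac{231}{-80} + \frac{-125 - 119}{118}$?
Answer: $\frac{3869}{4720} \approx 0.8197$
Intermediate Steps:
$- \frac{231}{-80} + \frac{-125 - 119}{118} = \left(-231\right) \left(- \frac{1}{80}\right) + \left(-125 - 119\right) \frac{1}{118} = \frac{231}{80} - \frac{122}{59} = \frac{3869}{4720}$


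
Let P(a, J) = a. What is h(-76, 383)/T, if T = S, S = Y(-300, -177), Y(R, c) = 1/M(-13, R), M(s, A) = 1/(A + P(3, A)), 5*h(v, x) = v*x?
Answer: 29108/1485 ≈ 19.601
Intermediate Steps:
h(v, x) = v*x/5 (h(v, x) = (v*x)/5 = v*x/5)
M(s, A) = 1/(3 + A) (M(s, A) = 1/(A + 3) = 1/(3 + A))
Y(R, c) = 3 + R (Y(R, c) = 1/(1/(3 + R)) = 3 + R)
S = -297 (S = 3 - 300 = -297)
T = -297
h(-76, 383)/T = ((⅕)*(-76)*383)/(-297) = -29108/5*(-1/297) = 29108/1485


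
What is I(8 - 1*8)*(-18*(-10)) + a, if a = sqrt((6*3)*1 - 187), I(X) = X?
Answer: 13*I ≈ 13.0*I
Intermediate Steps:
a = 13*I (a = sqrt(18*1 - 187) = sqrt(18 - 187) = sqrt(-169) = 13*I ≈ 13.0*I)
I(8 - 1*8)*(-18*(-10)) + a = (8 - 1*8)*(-18*(-10)) + 13*I = (8 - 8)*180 + 13*I = 0*180 + 13*I = 0 + 13*I = 13*I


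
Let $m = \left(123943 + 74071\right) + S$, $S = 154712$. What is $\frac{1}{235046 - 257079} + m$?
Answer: $\frac{7771611957}{22033} \approx 3.5273 \cdot 10^{5}$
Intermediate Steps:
$m = 352726$ ($m = \left(123943 + 74071\right) + 154712 = 198014 + 154712 = 352726$)
$\frac{1}{235046 - 257079} + m = \frac{1}{235046 - 257079} + 352726 = \frac{1}{-22033} + 352726 = - \frac{1}{22033} + 352726 = \frac{7771611957}{22033}$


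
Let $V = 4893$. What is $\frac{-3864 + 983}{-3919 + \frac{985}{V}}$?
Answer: $\frac{14096733}{19174682} \approx 0.73517$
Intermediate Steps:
$\frac{-3864 + 983}{-3919 + \frac{985}{V}} = \frac{-3864 + 983}{-3919 + \frac{985}{4893}} = - \frac{2881}{-3919 + 985 \cdot \frac{1}{4893}} = - \frac{2881}{-3919 + \frac{985}{4893}} = - \frac{2881}{- \frac{19174682}{4893}} = \left(-2881\right) \left(- \frac{4893}{19174682}\right) = \frac{14096733}{19174682}$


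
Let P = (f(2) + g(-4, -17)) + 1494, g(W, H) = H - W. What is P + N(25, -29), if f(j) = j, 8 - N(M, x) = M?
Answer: 1466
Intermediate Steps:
N(M, x) = 8 - M
P = 1483 (P = (2 + (-17 - 1*(-4))) + 1494 = (2 + (-17 + 4)) + 1494 = (2 - 13) + 1494 = -11 + 1494 = 1483)
P + N(25, -29) = 1483 + (8 - 1*25) = 1483 + (8 - 25) = 1483 - 17 = 1466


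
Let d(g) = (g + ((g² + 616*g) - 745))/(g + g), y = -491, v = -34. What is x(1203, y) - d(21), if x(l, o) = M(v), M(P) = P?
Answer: -14081/42 ≈ -335.26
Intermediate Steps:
x(l, o) = -34
d(g) = (-745 + g² + 617*g)/(2*g) (d(g) = (g + (-745 + g² + 616*g))/((2*g)) = (-745 + g² + 617*g)*(1/(2*g)) = (-745 + g² + 617*g)/(2*g))
x(1203, y) - d(21) = -34 - (-745 + 21*(617 + 21))/(2*21) = -34 - (-745 + 21*638)/(2*21) = -34 - (-745 + 13398)/(2*21) = -34 - 12653/(2*21) = -34 - 1*12653/42 = -34 - 12653/42 = -14081/42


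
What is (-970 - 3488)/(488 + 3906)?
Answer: -2229/2197 ≈ -1.0146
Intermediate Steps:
(-970 - 3488)/(488 + 3906) = -4458/4394 = -4458*1/4394 = -2229/2197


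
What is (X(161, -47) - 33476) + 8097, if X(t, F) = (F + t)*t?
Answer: -7025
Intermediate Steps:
X(t, F) = t*(F + t)
(X(161, -47) - 33476) + 8097 = (161*(-47 + 161) - 33476) + 8097 = (161*114 - 33476) + 8097 = (18354 - 33476) + 8097 = -15122 + 8097 = -7025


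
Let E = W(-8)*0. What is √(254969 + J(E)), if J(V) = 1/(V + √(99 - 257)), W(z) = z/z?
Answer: √(6365046116 - 158*I*√158)/158 ≈ 504.94 - 7.8777e-5*I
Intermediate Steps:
W(z) = 1
E = 0 (E = 1*0 = 0)
J(V) = 1/(V + I*√158) (J(V) = 1/(V + √(-158)) = 1/(V + I*√158))
√(254969 + J(E)) = √(254969 + 1/(0 + I*√158)) = √(254969 + 1/(I*√158)) = √(254969 - I*√158/158)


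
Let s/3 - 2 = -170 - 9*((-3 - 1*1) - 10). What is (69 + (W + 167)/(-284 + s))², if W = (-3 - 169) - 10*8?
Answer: 32205625/6724 ≈ 4789.7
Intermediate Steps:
W = -252 (W = -172 - 80 = -252)
s = -126 (s = 6 + 3*(-170 - 9*((-3 - 1*1) - 10)) = 6 + 3*(-170 - 9*((-3 - 1) - 10)) = 6 + 3*(-170 - 9*(-4 - 10)) = 6 + 3*(-170 - 9*(-14)) = 6 + 3*(-170 - 1*(-126)) = 6 + 3*(-170 + 126) = 6 + 3*(-44) = 6 - 132 = -126)
(69 + (W + 167)/(-284 + s))² = (69 + (-252 + 167)/(-284 - 126))² = (69 - 85/(-410))² = (69 - 85*(-1/410))² = (69 + 17/82)² = (5675/82)² = 32205625/6724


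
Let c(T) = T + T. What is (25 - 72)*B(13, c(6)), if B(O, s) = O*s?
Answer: -7332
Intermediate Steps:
c(T) = 2*T
(25 - 72)*B(13, c(6)) = (25 - 72)*(13*(2*6)) = -611*12 = -47*156 = -7332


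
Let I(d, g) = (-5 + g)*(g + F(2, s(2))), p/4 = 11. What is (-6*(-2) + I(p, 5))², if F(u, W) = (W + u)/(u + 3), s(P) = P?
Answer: 144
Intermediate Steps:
p = 44 (p = 4*11 = 44)
F(u, W) = (W + u)/(3 + u)
I(d, g) = (-5 + g)*(⅘ + g) (I(d, g) = (-5 + g)*(g + (2 + 2)/(3 + 2)) = (-5 + g)*(g + 4/5) = (-5 + g)*(g + (⅕)*4) = (-5 + g)*(g + ⅘) = (-5 + g)*(⅘ + g))
(-6*(-2) + I(p, 5))² = (-6*(-2) + (-4 + 5² - 21/5*5))² = (12 + (-4 + 25 - 21))² = (12 + 0)² = 12² = 144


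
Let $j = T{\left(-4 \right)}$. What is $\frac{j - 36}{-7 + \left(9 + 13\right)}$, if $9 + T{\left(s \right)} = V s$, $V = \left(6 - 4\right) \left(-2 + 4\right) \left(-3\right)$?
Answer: $\frac{1}{5} \approx 0.2$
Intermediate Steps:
$V = -12$ ($V = 2 \cdot 2 \left(-3\right) = 2 \left(-6\right) = -12$)
$T{\left(s \right)} = -9 - 12 s$
$j = 39$ ($j = -9 - -48 = -9 + 48 = 39$)
$\frac{j - 36}{-7 + \left(9 + 13\right)} = \frac{39 - 36}{-7 + \left(9 + 13\right)} = \frac{1}{-7 + 22} \cdot 3 = \frac{1}{15} \cdot 3 = \frac{1}{5}$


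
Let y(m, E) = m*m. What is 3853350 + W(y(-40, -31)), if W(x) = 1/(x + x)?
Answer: 12330720001/3200 ≈ 3.8534e+6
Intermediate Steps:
y(m, E) = m²
W(x) = 1/(2*x)
3853350 + W(y(-40, -31)) = 3853350 + 1/(2*((-40)²)) = 3853350 + (½)/1600 = 3853350 + (½)*(1/1600) = 3853350 + 1/3200 = 12330720001/3200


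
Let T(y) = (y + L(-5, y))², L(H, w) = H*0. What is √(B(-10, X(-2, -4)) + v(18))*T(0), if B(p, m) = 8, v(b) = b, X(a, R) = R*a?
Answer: 0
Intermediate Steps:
L(H, w) = 0
T(y) = y² (T(y) = (y + 0)² = y²)
√(B(-10, X(-2, -4)) + v(18))*T(0) = √(8 + 18)*0² = √26*0 = 0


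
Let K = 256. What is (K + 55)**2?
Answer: 96721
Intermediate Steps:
(K + 55)**2 = (256 + 55)**2 = 311**2 = 96721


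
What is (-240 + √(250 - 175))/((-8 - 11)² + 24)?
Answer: -48/77 + √3/77 ≈ -0.60088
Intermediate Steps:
(-240 + √(250 - 175))/((-8 - 11)² + 24) = (-240 + √75)/((-19)² + 24) = (-240 + 5*√3)/(361 + 24) = (-240 + 5*√3)/385 = (-240 + 5*√3)*(1/385) = -48/77 + √3/77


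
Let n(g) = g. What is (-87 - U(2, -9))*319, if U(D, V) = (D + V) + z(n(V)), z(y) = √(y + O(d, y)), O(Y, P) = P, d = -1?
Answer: -25520 - 957*I*√2 ≈ -25520.0 - 1353.4*I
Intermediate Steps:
z(y) = √2*√y (z(y) = √(y + y) = √(2*y) = √2*√y)
U(D, V) = D + V + √2*√V (U(D, V) = (D + V) + √2*√V = D + V + √2*√V)
(-87 - U(2, -9))*319 = (-87 - (2 - 9 + √2*√(-9)))*319 = (-87 - (2 - 9 + √2*(3*I)))*319 = (-87 - (2 - 9 + 3*I*√2))*319 = (-87 - (-7 + 3*I*√2))*319 = (-87 + (7 - 3*I*√2))*319 = (-80 - 3*I*√2)*319 = -25520 - 957*I*√2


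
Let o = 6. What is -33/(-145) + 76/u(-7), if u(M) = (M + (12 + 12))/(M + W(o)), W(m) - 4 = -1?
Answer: -43519/2465 ≈ -17.655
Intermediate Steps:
W(m) = 3 (W(m) = 4 - 1 = 3)
u(M) = (24 + M)/(3 + M) (u(M) = (M + (12 + 12))/(M + 3) = (M + 24)/(3 + M) = (24 + M)/(3 + M))
-33/(-145) + 76/u(-7) = -33/(-145) + 76/(((24 - 7)/(3 - 7))) = -33*(-1/145) + 76/((17/(-4))) = 33/145 + 76/((-¼*17)) = 33/145 + 76/(-17/4) = 33/145 + 76*(-4/17) = 33/145 - 304/17 = -43519/2465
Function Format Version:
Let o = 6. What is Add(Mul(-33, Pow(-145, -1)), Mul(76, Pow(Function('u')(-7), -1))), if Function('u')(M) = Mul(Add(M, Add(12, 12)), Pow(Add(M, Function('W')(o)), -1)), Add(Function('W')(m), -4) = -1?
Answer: Rational(-43519, 2465) ≈ -17.655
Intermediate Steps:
Function('W')(m) = 3 (Function('W')(m) = Add(4, -1) = 3)
Function('u')(M) = Mul(Pow(Add(3, M), -1), Add(24, M)) (Function('u')(M) = Mul(Add(M, Add(12, 12)), Pow(Add(M, 3), -1)) = Mul(Add(M, 24), Pow(Add(3, M), -1)) = Mul(Add(24, M), Pow(Add(3, M), -1)) = Mul(Pow(Add(3, M), -1), Add(24, M)))
Add(Mul(-33, Pow(-145, -1)), Mul(76, Pow(Function('u')(-7), -1))) = Add(Mul(-33, Pow(-145, -1)), Mul(76, Pow(Mul(Pow(Add(3, -7), -1), Add(24, -7)), -1))) = Add(Mul(-33, Rational(-1, 145)), Mul(76, Pow(Mul(Pow(-4, -1), 17), -1))) = Add(Rational(33, 145), Mul(76, Pow(Mul(Rational(-1, 4), 17), -1))) = Add(Rational(33, 145), Mul(76, Pow(Rational(-17, 4), -1))) = Add(Rational(33, 145), Mul(76, Rational(-4, 17))) = Add(Rational(33, 145), Rational(-304, 17)) = Rational(-43519, 2465)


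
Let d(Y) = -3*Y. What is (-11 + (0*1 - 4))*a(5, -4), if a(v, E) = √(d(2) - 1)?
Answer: -15*I*√7 ≈ -39.686*I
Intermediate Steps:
a(v, E) = I*√7 (a(v, E) = √(-3*2 - 1) = √(-6 - 1) = √(-7) = I*√7)
(-11 + (0*1 - 4))*a(5, -4) = (-11 + (0*1 - 4))*(I*√7) = (-11 + (0 - 4))*(I*√7) = (-11 - 4)*(I*√7) = -15*I*√7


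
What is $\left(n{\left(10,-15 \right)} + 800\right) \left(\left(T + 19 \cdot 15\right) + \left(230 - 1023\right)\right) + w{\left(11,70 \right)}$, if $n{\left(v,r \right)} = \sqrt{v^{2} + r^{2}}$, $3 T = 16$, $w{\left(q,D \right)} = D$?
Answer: $- \frac{1206190}{3} - \frac{7540 \sqrt{13}}{3} \approx -4.1113 \cdot 10^{5}$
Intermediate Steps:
$T = \frac{16}{3}$ ($T = \frac{1}{3} \cdot 16 = \frac{16}{3} \approx 5.3333$)
$n{\left(v,r \right)} = \sqrt{r^{2} + v^{2}}$
$\left(n{\left(10,-15 \right)} + 800\right) \left(\left(T + 19 \cdot 15\right) + \left(230 - 1023\right)\right) + w{\left(11,70 \right)} = \left(\sqrt{\left(-15\right)^{2} + 10^{2}} + 800\right) \left(\left(\frac{16}{3} + 19 \cdot 15\right) + \left(230 - 1023\right)\right) + 70 = \left(\sqrt{225 + 100} + 800\right) \left(\left(\frac{16}{3} + 285\right) + \left(230 - 1023\right)\right) + 70 = \left(\sqrt{325} + 800\right) \left(\frac{871}{3} - 793\right) + 70 = \left(5 \sqrt{13} + 800\right) \left(- \frac{1508}{3}\right) + 70 = \left(800 + 5 \sqrt{13}\right) \left(- \frac{1508}{3}\right) + 70 = \left(- \frac{1206400}{3} - \frac{7540 \sqrt{13}}{3}\right) + 70 = - \frac{1206190}{3} - \frac{7540 \sqrt{13}}{3}$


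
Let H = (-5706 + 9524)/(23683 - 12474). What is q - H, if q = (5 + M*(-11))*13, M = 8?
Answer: -12098329/11209 ≈ -1079.3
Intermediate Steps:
H = 3818/11209 ≈ 0.34062
q = -1079 (q = (5 + 8*(-11))*13 = (5 - 88)*13 = -83*13 = -1079)
q - H = -1079 - 1*3818/11209 = -1079 - 3818/11209 = -12098329/11209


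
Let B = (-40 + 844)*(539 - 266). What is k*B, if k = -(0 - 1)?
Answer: 219492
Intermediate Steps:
k = 1 (k = -1*(-1) = 1)
B = 219492 (B = 804*273 = 219492)
k*B = 1*219492 = 219492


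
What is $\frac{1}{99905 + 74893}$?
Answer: $\frac{1}{174798} \approx 5.7209 \cdot 10^{-6}$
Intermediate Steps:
$\frac{1}{99905 + 74893} = \frac{1}{174798}$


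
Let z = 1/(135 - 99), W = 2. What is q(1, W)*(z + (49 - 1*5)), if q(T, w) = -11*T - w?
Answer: -20605/36 ≈ -572.36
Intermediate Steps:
q(T, w) = -w - 11*T
z = 1/36 ≈ 0.027778
q(1, W)*(z + (49 - 1*5)) = (-1*2 - 11*1)*(1/36 + (49 - 1*5)) = (-2 - 11)*(1/36 + (49 - 5)) = -13*(1/36 + 44) = -13*1585/36 = -20605/36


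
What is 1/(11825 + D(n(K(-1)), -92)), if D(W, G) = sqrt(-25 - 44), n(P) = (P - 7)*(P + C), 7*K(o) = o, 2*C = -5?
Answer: 11825/139830694 - I*sqrt(69)/139830694 ≈ 8.4567e-5 - 5.9405e-8*I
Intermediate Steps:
C = -5/2 (C = (1/2)*(-5) = -5/2 ≈ -2.5000)
K(o) = o/7
n(P) = (-7 + P)*(-5/2 + P) (n(P) = (P - 7)*(P - 5/2) = (-7 + P)*(-5/2 + P))
D(W, G) = I*sqrt(69) (D(W, G) = sqrt(-69) = I*sqrt(69))
1/(11825 + D(n(K(-1)), -92)) = 1/(11825 + I*sqrt(69))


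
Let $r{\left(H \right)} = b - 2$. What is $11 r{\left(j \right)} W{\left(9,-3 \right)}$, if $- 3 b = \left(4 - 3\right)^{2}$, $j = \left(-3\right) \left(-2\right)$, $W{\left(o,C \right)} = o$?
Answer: $-231$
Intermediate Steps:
$j = 6$
$b = - \frac{1}{3}$ ($b = - \frac{\left(4 - 3\right)^{2}}{3} = - \frac{1^{2}}{3} = \left(- \frac{1}{3}\right) 1 = - \frac{1}{3} \approx -0.33333$)
$r{\left(H \right)} = - \frac{7}{3}$ ($r{\left(H \right)} = - \frac{1}{3} - 2 = - \frac{7}{3}$)
$11 r{\left(j \right)} W{\left(9,-3 \right)} = 11 \left(- \frac{7}{3}\right) 9 = \left(- \frac{77}{3}\right) 9 = -231$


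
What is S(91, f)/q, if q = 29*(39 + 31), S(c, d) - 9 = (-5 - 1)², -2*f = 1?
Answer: 9/406 ≈ 0.022167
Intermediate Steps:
f = -½ (f = -½*1 = -½ ≈ -0.50000)
S(c, d) = 45 (S(c, d) = 9 + (-5 - 1)² = 9 + (-6)² = 9 + 36 = 45)
q = 2030 (q = 29*70 = 2030)
S(91, f)/q = 45/2030 = 45*(1/2030) = 9/406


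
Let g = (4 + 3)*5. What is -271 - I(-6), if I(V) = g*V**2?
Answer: -1531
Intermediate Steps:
g = 35 (g = 7*5 = 35)
I(V) = 35*V**2
-271 - I(-6) = -271 - 35*(-6)**2 = -271 - 35*36 = -271 - 1*1260 = -271 - 1260 = -1531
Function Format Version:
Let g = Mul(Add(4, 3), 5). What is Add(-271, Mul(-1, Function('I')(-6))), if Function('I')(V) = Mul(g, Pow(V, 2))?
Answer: -1531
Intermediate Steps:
g = 35 (g = Mul(7, 5) = 35)
Function('I')(V) = Mul(35, Pow(V, 2))
Add(-271, Mul(-1, Function('I')(-6))) = Add(-271, Mul(-1, Mul(35, Pow(-6, 2)))) = Add(-271, Mul(-1, Mul(35, 36))) = Add(-271, Mul(-1, 1260)) = Add(-271, -1260) = -1531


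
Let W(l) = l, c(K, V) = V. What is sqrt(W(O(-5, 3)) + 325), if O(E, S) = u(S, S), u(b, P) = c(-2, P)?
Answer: 2*sqrt(82) ≈ 18.111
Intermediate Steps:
u(b, P) = P
O(E, S) = S
sqrt(W(O(-5, 3)) + 325) = sqrt(3 + 325) = sqrt(328) = 2*sqrt(82)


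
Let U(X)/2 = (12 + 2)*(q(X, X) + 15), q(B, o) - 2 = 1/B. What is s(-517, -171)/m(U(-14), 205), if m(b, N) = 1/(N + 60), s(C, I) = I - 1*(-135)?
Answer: -9540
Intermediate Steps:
s(C, I) = 135 + I (s(C, I) = I + 135 = 135 + I)
q(B, o) = 2 + 1/B
U(X) = 476 + 28/X (U(X) = 2*((12 + 2)*((2 + 1/X) + 15)) = 2*(14*(17 + 1/X)) = 2*(238 + 14/X) = 476 + 28/X)
m(b, N) = 1/(60 + N)
s(-517, -171)/m(U(-14), 205) = (135 - 171)/(1/(60 + 205)) = -36/(1/265) = -36/1/265 = -36*265 = -9540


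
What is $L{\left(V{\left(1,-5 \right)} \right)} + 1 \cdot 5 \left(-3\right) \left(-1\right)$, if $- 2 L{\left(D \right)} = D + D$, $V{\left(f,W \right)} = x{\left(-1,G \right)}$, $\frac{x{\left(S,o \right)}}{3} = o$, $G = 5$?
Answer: $0$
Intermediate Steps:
$x{\left(S,o \right)} = 3 o$
$V{\left(f,W \right)} = 15$ ($V{\left(f,W \right)} = 3 \cdot 5 = 15$)
$L{\left(D \right)} = - D$ ($L{\left(D \right)} = - \frac{D + D}{2} = - \frac{2 D}{2} = - D$)
$L{\left(V{\left(1,-5 \right)} \right)} + 1 \cdot 5 \left(-3\right) \left(-1\right) = \left(-1\right) 15 + 1 \cdot 5 \left(-3\right) \left(-1\right) = -15 + 5 \left(-3\right) \left(-1\right) = -15 - -15 = -15 + 15 = 0$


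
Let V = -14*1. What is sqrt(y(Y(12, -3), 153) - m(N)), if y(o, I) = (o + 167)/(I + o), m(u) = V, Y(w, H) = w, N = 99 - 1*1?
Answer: sqrt(410685)/165 ≈ 3.8839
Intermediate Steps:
N = 98 (N = 99 - 1 = 98)
V = -14
m(u) = -14
y(o, I) = (167 + o)/(I + o)
sqrt(y(Y(12, -3), 153) - m(N)) = sqrt((167 + 12)/(153 + 12) - 1*(-14)) = sqrt(179/165 + 14) = sqrt(2489/165) = sqrt(410685)/165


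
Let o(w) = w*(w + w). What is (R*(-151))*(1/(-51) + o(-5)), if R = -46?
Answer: 17705354/51 ≈ 3.4716e+5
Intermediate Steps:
o(w) = 2*w² (o(w) = w*(2*w) = 2*w²)
(R*(-151))*(1/(-51) + o(-5)) = (-46*(-151))*(1/(-51) + 2*(-5)²) = 6946*(-1/51 + 2*25) = 6946*(-1/51 + 50) = 6946*(2549/51) = 17705354/51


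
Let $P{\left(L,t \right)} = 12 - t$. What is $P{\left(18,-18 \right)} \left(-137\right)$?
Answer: $-4110$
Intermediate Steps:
$P{\left(18,-18 \right)} \left(-137\right) = \left(12 - -18\right) \left(-137\right) = \left(12 + 18\right) \left(-137\right) = 30 \left(-137\right) = -4110$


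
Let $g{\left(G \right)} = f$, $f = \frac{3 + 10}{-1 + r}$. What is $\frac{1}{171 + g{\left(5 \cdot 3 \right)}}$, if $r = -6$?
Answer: $\frac{7}{1184} \approx 0.0059122$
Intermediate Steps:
$f = - \frac{13}{7}$ ($f = \frac{3 + 10}{-1 - 6} = \frac{13}{-7} = 13 \left(- \frac{1}{7}\right) = - \frac{13}{7} \approx -1.8571$)
$g{\left(G \right)} = - \frac{13}{7}$
$\frac{1}{171 + g{\left(5 \cdot 3 \right)}} = \frac{1}{171 - \frac{13}{7}} = \frac{1}{\frac{1184}{7}} = \frac{7}{1184}$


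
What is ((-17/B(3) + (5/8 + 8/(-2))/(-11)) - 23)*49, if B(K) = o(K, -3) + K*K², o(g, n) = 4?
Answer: -3106747/2728 ≈ -1138.8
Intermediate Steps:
B(K) = 4 + K³ (B(K) = 4 + K*K² = 4 + K³)
((-17/B(3) + (5/8 + 8/(-2))/(-11)) - 23)*49 = ((-17/(4 + 3³) + (5/8 + 8/(-2))/(-11)) - 23)*49 = ((-17/(4 + 27) + (5*(⅛) + 8*(-½))*(-1/11)) - 23)*49 = ((-17/31 + (5/8 - 4)*(-1/11)) - 23)*49 = ((-17*1/31 - 27/8*(-1/11)) - 23)*49 = ((-17/31 + 27/88) - 23)*49 = (-659/2728 - 23)*49 = -63403/2728*49 = -3106747/2728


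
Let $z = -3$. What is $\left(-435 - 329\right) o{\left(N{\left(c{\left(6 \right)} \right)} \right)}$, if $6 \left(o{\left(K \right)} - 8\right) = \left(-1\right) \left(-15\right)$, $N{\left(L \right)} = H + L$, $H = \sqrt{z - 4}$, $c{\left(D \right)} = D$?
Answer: $-8022$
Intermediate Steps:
$H = i \sqrt{7}$ ($H = \sqrt{-3 - 4} = \sqrt{-7} = i \sqrt{7} \approx 2.6458 i$)
$N{\left(L \right)} = L + i \sqrt{7}$ ($N{\left(L \right)} = i \sqrt{7} + L = L + i \sqrt{7}$)
$o{\left(K \right)} = \frac{21}{2}$ ($o{\left(K \right)} = 8 + \frac{\left(-1\right) \left(-15\right)}{6} = 8 + \frac{1}{6} \cdot 15 = 8 + \frac{5}{2} = \frac{21}{2}$)
$\left(-435 - 329\right) o{\left(N{\left(c{\left(6 \right)} \right)} \right)} = \left(-435 - 329\right) \frac{21}{2} = \left(-764\right) \frac{21}{2} = -8022$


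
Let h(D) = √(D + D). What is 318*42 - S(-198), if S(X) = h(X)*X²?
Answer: 13356 - 235224*I*√11 ≈ 13356.0 - 7.8015e+5*I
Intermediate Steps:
h(D) = √2*√D (h(D) = √(2*D) = √2*√D)
S(X) = √2*X^(5/2) (S(X) = (√2*√X)*X² = √2*X^(5/2))
318*42 - S(-198) = 318*42 - √2*(-198)^(5/2) = 13356 - √2*117612*I*√22 = 13356 - 235224*I*√11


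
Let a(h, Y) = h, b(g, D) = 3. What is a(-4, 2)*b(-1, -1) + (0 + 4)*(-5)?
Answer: -32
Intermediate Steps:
a(-4, 2)*b(-1, -1) + (0 + 4)*(-5) = -4*3 + (0 + 4)*(-5) = -12 + 4*(-5) = -12 - 20 = -32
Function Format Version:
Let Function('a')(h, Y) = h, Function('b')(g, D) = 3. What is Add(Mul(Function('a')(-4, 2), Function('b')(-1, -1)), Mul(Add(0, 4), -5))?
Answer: -32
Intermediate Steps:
Add(Mul(Function('a')(-4, 2), Function('b')(-1, -1)), Mul(Add(0, 4), -5)) = Add(Mul(-4, 3), Mul(Add(0, 4), -5)) = Add(-12, Mul(4, -5)) = Add(-12, -20) = -32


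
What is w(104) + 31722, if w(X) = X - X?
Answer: 31722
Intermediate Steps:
w(X) = 0
w(104) + 31722 = 0 + 31722 = 31722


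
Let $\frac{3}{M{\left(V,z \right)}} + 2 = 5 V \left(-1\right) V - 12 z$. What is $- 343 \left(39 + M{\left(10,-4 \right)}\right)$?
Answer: $- \frac{6072129}{454} \approx -13375.0$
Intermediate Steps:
$M{\left(V,z \right)} = \frac{3}{-2 - 12 z - 5 V^{2}}$ ($M{\left(V,z \right)} = \frac{3}{-2 + \left(5 V \left(-1\right) V - 12 z\right)} = \frac{3}{-2 + \left(- 5 V V - 12 z\right)} = \frac{3}{-2 - \left(5 V^{2} + 12 z\right)} = \frac{3}{-2 - 12 z - 5 V^{2}}$)
$- 343 \left(39 + M{\left(10,-4 \right)}\right) = - 343 \left(39 - \frac{3}{2 + 5 \cdot 10^{2} + 12 \left(-4\right)}\right) = - 343 \left(39 - \frac{3}{2 + 5 \cdot 100 - 48}\right) = - 343 \left(39 - \frac{3}{2 + 500 - 48}\right) = - 343 \left(39 - \frac{3}{454}\right) = \left(-343\right) \frac{17703}{454} = - \frac{6072129}{454}$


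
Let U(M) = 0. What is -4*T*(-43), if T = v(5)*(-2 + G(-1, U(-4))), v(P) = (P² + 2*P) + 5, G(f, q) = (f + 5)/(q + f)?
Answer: -41280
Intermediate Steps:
G(f, q) = (5 + f)/(f + q)
v(P) = 5 + P² + 2*P
T = -240 (T = (5 + 5² + 2*5)*(-2 + (5 - 1)/(-1 + 0)) = (5 + 25 + 10)*(-2 + 4/(-1)) = 40*(-2 - 1*4) = 40*(-2 - 4) = 40*(-6) = -240)
-4*T*(-43) = -4*(-240)*(-43) = 960*(-43) = -41280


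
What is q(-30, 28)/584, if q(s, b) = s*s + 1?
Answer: 901/584 ≈ 1.5428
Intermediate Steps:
q(s, b) = 1 + s² (q(s, b) = s² + 1 = 1 + s²)
q(-30, 28)/584 = (1 + (-30)²)/584 = (1 + 900)*(1/584) = 901*(1/584) = 901/584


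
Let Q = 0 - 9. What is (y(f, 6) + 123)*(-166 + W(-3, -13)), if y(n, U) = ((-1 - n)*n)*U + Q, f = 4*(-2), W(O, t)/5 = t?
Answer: 51282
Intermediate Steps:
W(O, t) = 5*t
Q = -9
f = -8
y(n, U) = -9 + U*n*(-1 - n) (y(n, U) = ((-1 - n)*n)*U - 9 = (n*(-1 - n))*U - 9 = U*n*(-1 - n) - 9 = -9 + U*n*(-1 - n))
(y(f, 6) + 123)*(-166 + W(-3, -13)) = ((-9 - 1*6*(-8) - 1*6*(-8)**2) + 123)*(-166 + 5*(-13)) = ((-9 + 48 - 1*6*64) + 123)*(-166 - 65) = ((-9 + 48 - 384) + 123)*(-231) = (-345 + 123)*(-231) = -222*(-231) = 51282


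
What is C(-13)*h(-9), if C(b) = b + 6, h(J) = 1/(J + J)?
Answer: 7/18 ≈ 0.38889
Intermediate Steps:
h(J) = 1/(2*J)
C(b) = 6 + b
C(-13)*h(-9) = (6 - 13)*((1/2)/(-9)) = -7*(-1)/(2*9) = -7*(-1/18) = 7/18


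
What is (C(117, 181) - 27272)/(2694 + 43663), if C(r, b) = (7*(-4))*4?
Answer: -27384/46357 ≈ -0.59072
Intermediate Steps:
C(r, b) = -112 (C(r, b) = -28*4 = -112)
(C(117, 181) - 27272)/(2694 + 43663) = (-112 - 27272)/(2694 + 43663) = -27384/46357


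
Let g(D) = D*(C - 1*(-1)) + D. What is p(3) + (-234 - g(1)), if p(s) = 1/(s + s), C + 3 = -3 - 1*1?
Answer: -1373/6 ≈ -228.83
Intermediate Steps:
C = -7 (C = -3 + (-3 - 1*1) = -3 + (-3 - 1) = -3 - 4 = -7)
p(s) = 1/(2*s)
g(D) = -5*D (g(D) = D*(-7 - 1*(-1)) + D = D*(-7 + 1) + D = D*(-6) + D = -6*D + D = -5*D)
p(3) + (-234 - g(1)) = (½)/3 + (-234 - (-5)) = (½)*(⅓) + (-234 - 1*(-5)) = ⅙ + (-234 + 5) = ⅙ - 229 = -1373/6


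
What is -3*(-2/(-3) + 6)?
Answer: -20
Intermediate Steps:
-3*(-2/(-3) + 6) = -3*(-2*(-1/3) + 6) = -3*(2/3 + 6) = -3*20/3 = -20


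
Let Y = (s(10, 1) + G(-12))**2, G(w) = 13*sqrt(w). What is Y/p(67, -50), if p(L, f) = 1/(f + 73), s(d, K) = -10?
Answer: -44344 - 11960*I*sqrt(3) ≈ -44344.0 - 20715.0*I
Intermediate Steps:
p(L, f) = 1/(73 + f)
Y = (-10 + 26*I*sqrt(3))**2 (Y = (-10 + 13*sqrt(-12))**2 = (-10 + 13*(2*I*sqrt(3)))**2 = (-10 + 26*I*sqrt(3))**2 ≈ -1928.0 - 900.67*I)
Y/p(67, -50) = (-1928 - 520*I*sqrt(3))/(1/(73 - 50)) = (-1928 - 520*I*sqrt(3))/(1/23) = (-1928 - 520*I*sqrt(3))*23 = -44344 - 11960*I*sqrt(3)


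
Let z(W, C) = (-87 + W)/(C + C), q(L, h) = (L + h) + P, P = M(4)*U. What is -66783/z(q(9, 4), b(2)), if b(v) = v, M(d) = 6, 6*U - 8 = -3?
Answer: 89044/23 ≈ 3871.5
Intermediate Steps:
U = ⅚ (U = 4/3 + (⅙)*(-3) = 4/3 - ½ = ⅚ ≈ 0.83333)
P = 5 (P = 6*(⅚) = 5)
q(L, h) = 5 + L + h (q(L, h) = (L + h) + 5 = 5 + L + h)
z(W, C) = (-87 + W)/(2*C) (z(W, C) = (-87 + W)/((2*C)) = (-87 + W)*(1/(2*C)) = (-87 + W)/(2*C))
-66783/z(q(9, 4), b(2)) = -66783*4/(-87 + (5 + 9 + 4)) = -66783*4/(-87 + 18) = -66783/((½)*(½)*(-69)) = -66783/(-69/4) = -66783*(-4/69) = 89044/23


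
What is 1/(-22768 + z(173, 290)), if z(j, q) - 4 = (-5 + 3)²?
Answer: -1/22760 ≈ -4.3937e-5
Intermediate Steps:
z(j, q) = 8 (z(j, q) = 4 + (-5 + 3)² = 4 + (-2)² = 4 + 4 = 8)
1/(-22768 + z(173, 290)) = 1/(-22768 + 8) = 1/(-22760) = -1/22760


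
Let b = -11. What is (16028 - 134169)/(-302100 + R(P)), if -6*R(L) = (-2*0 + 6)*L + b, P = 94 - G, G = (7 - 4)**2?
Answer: 708846/1813099 ≈ 0.39096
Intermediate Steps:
G = 9 (G = 3**2 = 9)
P = 85 (P = 94 - 1*9 = 94 - 9 = 85)
R(L) = 11/6 - L (R(L) = -((-2*0 + 6)*L - 11)/6 = -((0 + 6)*L - 11)/6 = -(6*L - 11)/6 = -(-11 + 6*L)/6 = 11/6 - L)
(16028 - 134169)/(-302100 + R(P)) = (16028 - 134169)/(-302100 + (11/6 - 1*85)) = -118141/(-302100 + (11/6 - 85)) = -118141/(-302100 - 499/6) = -118141/(-1813099/6) = -118141*(-6/1813099) = 708846/1813099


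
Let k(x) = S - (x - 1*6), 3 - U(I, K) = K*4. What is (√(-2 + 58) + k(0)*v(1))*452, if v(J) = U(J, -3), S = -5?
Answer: 6780 + 904*√14 ≈ 10162.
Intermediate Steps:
U(I, K) = 3 - 4*K (U(I, K) = 3 - K*4 = 3 - 4*K)
k(x) = 1 - x (k(x) = -5 - (x - 1*6) = -5 - (x - 6) = -5 - (-6 + x) = -5 + (6 - x) = 1 - x)
v(J) = 15 (v(J) = 3 - 4*(-3) = 3 + 12 = 15)
(√(-2 + 58) + k(0)*v(1))*452 = (√(-2 + 58) + (1 - 1*0)*15)*452 = (√56 + (1 + 0)*15)*452 = (2*√14 + 1*15)*452 = (2*√14 + 15)*452 = (15 + 2*√14)*452 = 6780 + 904*√14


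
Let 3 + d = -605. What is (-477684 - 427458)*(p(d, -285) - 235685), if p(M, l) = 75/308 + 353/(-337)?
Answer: 1581622095517977/7414 ≈ 2.1333e+11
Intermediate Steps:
d = -608 (d = -3 - 605 = -608)
p(M, l) = -83449/103796 (p(M, l) = 75*(1/308) + 353*(-1/337) = 75/308 - 353/337 = -83449/103796)
(-477684 - 427458)*(p(d, -285) - 235685) = (-477684 - 427458)*(-83449/103796 - 235685) = -905142*(-24463243709/103796) = 1581622095517977/7414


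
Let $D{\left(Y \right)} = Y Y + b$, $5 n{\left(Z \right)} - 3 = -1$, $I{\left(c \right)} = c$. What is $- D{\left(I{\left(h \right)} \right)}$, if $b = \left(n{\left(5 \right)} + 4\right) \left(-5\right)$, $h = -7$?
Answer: $-27$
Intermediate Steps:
$n{\left(Z \right)} = \frac{2}{5}$ ($n{\left(Z \right)} = \frac{3}{5} + \frac{1}{5} \left(-1\right) = \frac{3}{5} - \frac{1}{5} = \frac{2}{5}$)
$b = -22$ ($b = \left(\frac{2}{5} + 4\right) \left(-5\right) = \frac{22}{5} \left(-5\right) = -22$)
$D{\left(Y \right)} = -22 + Y^{2}$ ($D{\left(Y \right)} = Y Y - 22 = Y^{2} - 22 = -22 + Y^{2}$)
$- D{\left(I{\left(h \right)} \right)} = - (-22 + \left(-7\right)^{2}) = - (-22 + 49) = \left(-1\right) 27 = -27$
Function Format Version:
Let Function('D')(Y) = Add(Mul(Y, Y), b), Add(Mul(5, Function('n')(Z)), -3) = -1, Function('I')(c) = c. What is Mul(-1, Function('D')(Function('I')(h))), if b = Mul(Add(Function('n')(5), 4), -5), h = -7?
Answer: -27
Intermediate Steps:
Function('n')(Z) = Rational(2, 5) (Function('n')(Z) = Add(Rational(3, 5), Mul(Rational(1, 5), -1)) = Add(Rational(3, 5), Rational(-1, 5)) = Rational(2, 5))
b = -22 (b = Mul(Add(Rational(2, 5), 4), -5) = Mul(Rational(22, 5), -5) = -22)
Function('D')(Y) = Add(-22, Pow(Y, 2)) (Function('D')(Y) = Add(Mul(Y, Y), -22) = Add(Pow(Y, 2), -22) = Add(-22, Pow(Y, 2)))
Mul(-1, Function('D')(Function('I')(h))) = Mul(-1, Add(-22, Pow(-7, 2))) = Mul(-1, Add(-22, 49)) = Mul(-1, 27) = -27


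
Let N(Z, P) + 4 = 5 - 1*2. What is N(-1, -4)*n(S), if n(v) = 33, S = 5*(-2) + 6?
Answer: -33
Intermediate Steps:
N(Z, P) = -1 (N(Z, P) = -4 + (5 - 1*2) = -4 + (5 - 2) = -4 + 3 = -1)
S = -4 (S = -10 + 6 = -4)
N(-1, -4)*n(S) = -1*33 = -33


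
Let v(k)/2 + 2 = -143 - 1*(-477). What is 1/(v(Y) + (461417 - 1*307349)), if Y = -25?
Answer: 1/154732 ≈ 6.4628e-6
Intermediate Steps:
v(k) = 664 (v(k) = -4 + 2*(-143 - 1*(-477)) = -4 + 2*(-143 + 477) = -4 + 2*334 = -4 + 668 = 664)
1/(v(Y) + (461417 - 1*307349)) = 1/(664 + (461417 - 1*307349)) = 1/(664 + (461417 - 307349)) = 1/(664 + 154068) = 1/154732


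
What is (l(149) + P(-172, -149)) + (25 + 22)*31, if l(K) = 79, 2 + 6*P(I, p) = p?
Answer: 9065/6 ≈ 1510.8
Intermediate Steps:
P(I, p) = -⅓ + p/6
(l(149) + P(-172, -149)) + (25 + 22)*31 = (79 + (-⅓ + (⅙)*(-149))) + (25 + 22)*31 = (79 + (-⅓ - 149/6)) + 47*31 = (79 - 151/6) + 1457 = 323/6 + 1457 = 9065/6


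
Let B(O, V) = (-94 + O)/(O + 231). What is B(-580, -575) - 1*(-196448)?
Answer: 68561026/349 ≈ 1.9645e+5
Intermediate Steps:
B(O, V) = (-94 + O)/(231 + O)
B(-580, -575) - 1*(-196448) = (-94 - 580)/(231 - 580) - 1*(-196448) = -674/(-349) + 196448 = -1/349*(-674) + 196448 = 674/349 + 196448 = 68561026/349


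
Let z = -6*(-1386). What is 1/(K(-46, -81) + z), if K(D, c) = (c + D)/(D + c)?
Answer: 1/8317 ≈ 0.00012024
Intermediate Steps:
K(D, c) = 1 (K(D, c) = (D + c)/(D + c) = 1)
z = 8316
1/(K(-46, -81) + z) = 1/(1 + 8316) = 1/8317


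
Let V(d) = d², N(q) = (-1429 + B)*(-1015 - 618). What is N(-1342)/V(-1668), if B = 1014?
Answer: 677695/2782224 ≈ 0.24358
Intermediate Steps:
N(q) = 677695 (N(q) = (-1429 + 1014)*(-1015 - 618) = -415*(-1633) = 677695)
N(-1342)/V(-1668) = 677695/((-1668)²) = 677695/2782224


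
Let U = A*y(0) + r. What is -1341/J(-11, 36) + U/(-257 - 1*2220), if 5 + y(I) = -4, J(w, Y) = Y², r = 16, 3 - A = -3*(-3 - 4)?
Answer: -394705/356688 ≈ -1.1066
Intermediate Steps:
A = -18 (A = 3 - (-3)*(-3 - 4) = 3 - (-3)*(-7) = 3 - 1*21 = 3 - 21 = -18)
y(I) = -9 (y(I) = -5 - 4 = -9)
U = 178 (U = -18*(-9) + 16 = 162 + 16 = 178)
-1341/J(-11, 36) + U/(-257 - 1*2220) = -1341/(36²) + 178/(-257 - 1*2220) = -1341/1296 + 178/(-257 - 2220) = -1341*1/1296 + 178/(-2477) = -149/144 + 178*(-1/2477) = -149/144 - 178/2477 = -394705/356688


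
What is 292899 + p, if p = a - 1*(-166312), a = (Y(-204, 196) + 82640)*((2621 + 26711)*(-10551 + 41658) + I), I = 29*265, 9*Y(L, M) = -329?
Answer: 678334854287978/9 ≈ 7.5371e+13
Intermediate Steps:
Y(L, M) = -329/9 (Y(L, M) = (⅑)*(-329) = -329/9)
I = 7685
a = 678334850155079/9 (a = (-329/9 + 82640)*((2621 + 26711)*(-10551 + 41658) + 7685) = 743431*(29332*31107 + 7685)/9 = 743431*(912430524 + 7685)/9 = (743431/9)*912438209 = 678334850155079/9 ≈ 7.5371e+13)
p = 678334851651887/9 (p = 678334850155079/9 - 1*(-166312) = 678334850155079/9 + 166312 = 678334851651887/9 ≈ 7.5371e+13)
292899 + p = 292899 + 678334851651887/9 = 678334854287978/9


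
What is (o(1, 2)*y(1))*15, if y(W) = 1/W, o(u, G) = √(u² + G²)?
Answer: 15*√5 ≈ 33.541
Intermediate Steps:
o(u, G) = √(G² + u²)
(o(1, 2)*y(1))*15 = (√(2² + 1²)/1)*15 = (√(4 + 1)*1)*15 = (√5*1)*15 = √5*15 = 15*√5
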